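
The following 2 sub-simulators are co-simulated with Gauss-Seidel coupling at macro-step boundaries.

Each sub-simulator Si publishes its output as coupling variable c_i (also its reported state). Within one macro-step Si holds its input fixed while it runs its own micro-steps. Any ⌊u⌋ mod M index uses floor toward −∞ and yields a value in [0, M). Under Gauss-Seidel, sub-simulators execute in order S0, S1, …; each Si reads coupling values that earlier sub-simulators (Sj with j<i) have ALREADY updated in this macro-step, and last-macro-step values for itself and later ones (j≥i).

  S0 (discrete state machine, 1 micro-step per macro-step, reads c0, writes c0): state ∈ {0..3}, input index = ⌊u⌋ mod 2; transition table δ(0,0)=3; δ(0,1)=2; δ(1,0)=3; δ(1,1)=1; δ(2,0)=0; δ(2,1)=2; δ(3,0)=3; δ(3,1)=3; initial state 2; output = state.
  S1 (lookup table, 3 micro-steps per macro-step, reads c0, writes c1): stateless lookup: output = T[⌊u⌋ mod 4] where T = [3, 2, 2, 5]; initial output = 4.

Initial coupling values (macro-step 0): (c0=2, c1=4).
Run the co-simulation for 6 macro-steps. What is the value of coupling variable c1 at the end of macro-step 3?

c1 at macro-step 3 = 5

macro 1: S0 reads c0=2 → after 1×micro: 0; S1 reads c0=0 → after 3×micro: 3 ⇒ (c0=0, c1=3)
macro 2: S0 reads c0=0 → after 1×micro: 3; S1 reads c0=3 → after 3×micro: 5 ⇒ (c0=3, c1=5)
macro 3: S0 reads c0=3 → after 1×micro: 3; S1 reads c0=3 → after 3×micro: 5 ⇒ (c0=3, c1=5)
macro 4: S0 reads c0=3 → after 1×micro: 3; S1 reads c0=3 → after 3×micro: 5 ⇒ (c0=3, c1=5)
macro 5: S0 reads c0=3 → after 1×micro: 3; S1 reads c0=3 → after 3×micro: 5 ⇒ (c0=3, c1=5)
macro 6: S0 reads c0=3 → after 1×micro: 3; S1 reads c0=3 → after 3×micro: 5 ⇒ (c0=3, c1=5)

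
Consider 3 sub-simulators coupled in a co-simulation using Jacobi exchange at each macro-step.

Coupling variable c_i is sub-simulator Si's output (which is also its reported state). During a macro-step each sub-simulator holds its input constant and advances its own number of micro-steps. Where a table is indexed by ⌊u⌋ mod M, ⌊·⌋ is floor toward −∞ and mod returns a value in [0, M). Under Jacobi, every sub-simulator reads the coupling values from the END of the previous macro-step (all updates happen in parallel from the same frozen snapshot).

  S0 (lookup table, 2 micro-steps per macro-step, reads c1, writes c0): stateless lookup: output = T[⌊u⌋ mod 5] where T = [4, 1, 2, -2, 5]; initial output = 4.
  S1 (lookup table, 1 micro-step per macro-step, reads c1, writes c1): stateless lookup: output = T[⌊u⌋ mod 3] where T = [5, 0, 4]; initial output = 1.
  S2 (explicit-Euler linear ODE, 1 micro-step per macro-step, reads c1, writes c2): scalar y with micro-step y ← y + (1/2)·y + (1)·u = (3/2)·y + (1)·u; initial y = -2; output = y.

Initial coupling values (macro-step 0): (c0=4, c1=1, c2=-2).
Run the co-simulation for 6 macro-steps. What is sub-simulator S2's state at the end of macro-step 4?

macro 1: S0 reads c1=1 → after 2×micro: 1; S1 reads c1=1 → after 1×micro: 0; S2 reads c1=1 → after 1×micro: -2 ⇒ (c0=1, c1=0, c2=-2)
macro 2: S0 reads c1=0 → after 2×micro: 4; S1 reads c1=0 → after 1×micro: 5; S2 reads c1=0 → after 1×micro: -3 ⇒ (c0=4, c1=5, c2=-3)
macro 3: S0 reads c1=5 → after 2×micro: 4; S1 reads c1=5 → after 1×micro: 4; S2 reads c1=5 → after 1×micro: 1/2 ⇒ (c0=4, c1=4, c2=1/2)
macro 4: S0 reads c1=4 → after 2×micro: 5; S1 reads c1=4 → after 1×micro: 0; S2 reads c1=4 → after 1×micro: 19/4 ⇒ (c0=5, c1=0, c2=19/4)
macro 5: S0 reads c1=0 → after 2×micro: 4; S1 reads c1=0 → after 1×micro: 5; S2 reads c1=0 → after 1×micro: 57/8 ⇒ (c0=4, c1=5, c2=57/8)
macro 6: S0 reads c1=5 → after 2×micro: 4; S1 reads c1=5 → after 1×micro: 4; S2 reads c1=5 → after 1×micro: 251/16 ⇒ (c0=4, c1=4, c2=251/16)

S2 state at macro-step 4 = 19/4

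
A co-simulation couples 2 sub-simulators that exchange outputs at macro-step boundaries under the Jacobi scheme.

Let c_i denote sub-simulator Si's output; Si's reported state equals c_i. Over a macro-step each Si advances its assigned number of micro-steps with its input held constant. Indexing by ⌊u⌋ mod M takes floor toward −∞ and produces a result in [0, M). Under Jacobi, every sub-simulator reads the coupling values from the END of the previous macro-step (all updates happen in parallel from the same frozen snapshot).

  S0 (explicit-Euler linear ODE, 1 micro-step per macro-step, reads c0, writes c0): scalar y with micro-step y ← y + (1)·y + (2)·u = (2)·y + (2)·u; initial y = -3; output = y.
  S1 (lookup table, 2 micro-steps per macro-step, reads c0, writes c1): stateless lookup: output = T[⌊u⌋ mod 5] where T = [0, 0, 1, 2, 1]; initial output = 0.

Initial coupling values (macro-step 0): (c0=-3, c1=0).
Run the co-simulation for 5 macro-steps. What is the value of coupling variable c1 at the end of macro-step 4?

c1 at macro-step 4 = 2

macro 1: S0 reads c0=-3 → after 1×micro: -12; S1 reads c0=-3 → after 2×micro: 1 ⇒ (c0=-12, c1=1)
macro 2: S0 reads c0=-12 → after 1×micro: -48; S1 reads c0=-12 → after 2×micro: 2 ⇒ (c0=-48, c1=2)
macro 3: S0 reads c0=-48 → after 1×micro: -192; S1 reads c0=-48 → after 2×micro: 1 ⇒ (c0=-192, c1=1)
macro 4: S0 reads c0=-192 → after 1×micro: -768; S1 reads c0=-192 → after 2×micro: 2 ⇒ (c0=-768, c1=2)
macro 5: S0 reads c0=-768 → after 1×micro: -3072; S1 reads c0=-768 → after 2×micro: 1 ⇒ (c0=-3072, c1=1)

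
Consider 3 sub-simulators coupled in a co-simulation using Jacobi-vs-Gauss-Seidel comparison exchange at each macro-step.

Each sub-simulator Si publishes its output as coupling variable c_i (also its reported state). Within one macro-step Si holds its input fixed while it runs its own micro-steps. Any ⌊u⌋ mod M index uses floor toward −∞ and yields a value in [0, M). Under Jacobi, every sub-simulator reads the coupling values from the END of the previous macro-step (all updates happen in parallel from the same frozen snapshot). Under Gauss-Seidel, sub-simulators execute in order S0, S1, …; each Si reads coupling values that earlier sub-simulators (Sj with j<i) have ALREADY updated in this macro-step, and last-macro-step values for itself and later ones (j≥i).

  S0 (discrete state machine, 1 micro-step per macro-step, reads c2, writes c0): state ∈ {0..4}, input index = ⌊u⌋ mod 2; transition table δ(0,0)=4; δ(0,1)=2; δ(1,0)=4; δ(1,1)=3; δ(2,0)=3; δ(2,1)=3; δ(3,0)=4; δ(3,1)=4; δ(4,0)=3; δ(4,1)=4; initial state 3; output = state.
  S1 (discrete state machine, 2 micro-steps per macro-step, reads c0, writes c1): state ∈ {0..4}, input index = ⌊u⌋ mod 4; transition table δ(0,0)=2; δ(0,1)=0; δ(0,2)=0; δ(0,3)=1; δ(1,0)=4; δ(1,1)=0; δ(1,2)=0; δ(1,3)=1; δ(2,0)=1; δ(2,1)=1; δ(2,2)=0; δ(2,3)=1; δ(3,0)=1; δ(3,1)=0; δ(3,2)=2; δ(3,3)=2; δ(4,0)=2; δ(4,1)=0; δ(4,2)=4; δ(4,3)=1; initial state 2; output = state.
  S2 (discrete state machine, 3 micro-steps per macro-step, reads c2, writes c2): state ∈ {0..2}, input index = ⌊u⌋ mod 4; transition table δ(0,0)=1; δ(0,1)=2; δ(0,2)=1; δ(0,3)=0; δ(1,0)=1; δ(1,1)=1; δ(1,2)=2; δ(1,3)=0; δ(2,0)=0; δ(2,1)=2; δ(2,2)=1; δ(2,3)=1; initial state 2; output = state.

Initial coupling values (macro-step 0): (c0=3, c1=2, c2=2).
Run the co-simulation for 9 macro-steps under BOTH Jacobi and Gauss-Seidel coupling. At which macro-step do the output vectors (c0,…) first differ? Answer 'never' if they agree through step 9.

first divergence at macro-step: 1

[Jacobi] macro 1: S0 reads c2=2 → after 1×micro: 4; S1 reads c0=3 → after 2×micro: 1; S2 reads c2=2 → after 3×micro: 1 ⇒ (c0=4, c1=1, c2=1)
[Jacobi] macro 2: S0 reads c2=1 → after 1×micro: 4; S1 reads c0=4 → after 2×micro: 2; S2 reads c2=1 → after 3×micro: 1 ⇒ (c0=4, c1=2, c2=1)
[Jacobi] macro 3: S0 reads c2=1 → after 1×micro: 4; S1 reads c0=4 → after 2×micro: 4; S2 reads c2=1 → after 3×micro: 1 ⇒ (c0=4, c1=4, c2=1)
[Jacobi] macro 4: S0 reads c2=1 → after 1×micro: 4; S1 reads c0=4 → after 2×micro: 1; S2 reads c2=1 → after 3×micro: 1 ⇒ (c0=4, c1=1, c2=1)
[Jacobi] macro 5: S0 reads c2=1 → after 1×micro: 4; S1 reads c0=4 → after 2×micro: 2; S2 reads c2=1 → after 3×micro: 1 ⇒ (c0=4, c1=2, c2=1)
[Jacobi] macro 6: S0 reads c2=1 → after 1×micro: 4; S1 reads c0=4 → after 2×micro: 4; S2 reads c2=1 → after 3×micro: 1 ⇒ (c0=4, c1=4, c2=1)
[Jacobi] macro 7: S0 reads c2=1 → after 1×micro: 4; S1 reads c0=4 → after 2×micro: 1; S2 reads c2=1 → after 3×micro: 1 ⇒ (c0=4, c1=1, c2=1)
[Jacobi] macro 8: S0 reads c2=1 → after 1×micro: 4; S1 reads c0=4 → after 2×micro: 2; S2 reads c2=1 → after 3×micro: 1 ⇒ (c0=4, c1=2, c2=1)
[Jacobi] macro 9: S0 reads c2=1 → after 1×micro: 4; S1 reads c0=4 → after 2×micro: 4; S2 reads c2=1 → after 3×micro: 1 ⇒ (c0=4, c1=4, c2=1)
[Gauss-Seidel] macro 1: S0 reads c2=2 → after 1×micro: 4; S1 reads c0=4 → after 2×micro: 4; S2 reads c2=2 → after 3×micro: 1 ⇒ (c0=4, c1=4, c2=1)
[Gauss-Seidel] macro 2: S0 reads c2=1 → after 1×micro: 4; S1 reads c0=4 → after 2×micro: 1; S2 reads c2=1 → after 3×micro: 1 ⇒ (c0=4, c1=1, c2=1)
[Gauss-Seidel] macro 3: S0 reads c2=1 → after 1×micro: 4; S1 reads c0=4 → after 2×micro: 2; S2 reads c2=1 → after 3×micro: 1 ⇒ (c0=4, c1=2, c2=1)
[Gauss-Seidel] macro 4: S0 reads c2=1 → after 1×micro: 4; S1 reads c0=4 → after 2×micro: 4; S2 reads c2=1 → after 3×micro: 1 ⇒ (c0=4, c1=4, c2=1)
[Gauss-Seidel] macro 5: S0 reads c2=1 → after 1×micro: 4; S1 reads c0=4 → after 2×micro: 1; S2 reads c2=1 → after 3×micro: 1 ⇒ (c0=4, c1=1, c2=1)
[Gauss-Seidel] macro 6: S0 reads c2=1 → after 1×micro: 4; S1 reads c0=4 → after 2×micro: 2; S2 reads c2=1 → after 3×micro: 1 ⇒ (c0=4, c1=2, c2=1)
[Gauss-Seidel] macro 7: S0 reads c2=1 → after 1×micro: 4; S1 reads c0=4 → after 2×micro: 4; S2 reads c2=1 → after 3×micro: 1 ⇒ (c0=4, c1=4, c2=1)
[Gauss-Seidel] macro 8: S0 reads c2=1 → after 1×micro: 4; S1 reads c0=4 → after 2×micro: 1; S2 reads c2=1 → after 3×micro: 1 ⇒ (c0=4, c1=1, c2=1)
[Gauss-Seidel] macro 9: S0 reads c2=1 → after 1×micro: 4; S1 reads c0=4 → after 2×micro: 2; S2 reads c2=1 → after 3×micro: 1 ⇒ (c0=4, c1=2, c2=1)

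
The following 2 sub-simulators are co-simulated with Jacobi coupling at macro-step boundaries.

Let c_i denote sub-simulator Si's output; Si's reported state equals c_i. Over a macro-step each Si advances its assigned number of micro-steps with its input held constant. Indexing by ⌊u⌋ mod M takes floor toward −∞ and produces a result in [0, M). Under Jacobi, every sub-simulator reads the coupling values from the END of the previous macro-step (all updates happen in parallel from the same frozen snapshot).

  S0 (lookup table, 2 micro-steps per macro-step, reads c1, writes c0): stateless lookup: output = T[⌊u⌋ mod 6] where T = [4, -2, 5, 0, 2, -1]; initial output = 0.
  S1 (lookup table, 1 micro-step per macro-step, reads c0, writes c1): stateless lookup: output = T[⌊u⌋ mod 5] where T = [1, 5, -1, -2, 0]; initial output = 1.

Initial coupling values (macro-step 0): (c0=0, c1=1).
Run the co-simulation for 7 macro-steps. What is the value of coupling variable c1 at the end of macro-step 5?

c1 at macro-step 5 = -1

macro 1: S0 reads c1=1 → after 2×micro: -2; S1 reads c0=0 → after 1×micro: 1 ⇒ (c0=-2, c1=1)
macro 2: S0 reads c1=1 → after 2×micro: -2; S1 reads c0=-2 → after 1×micro: -2 ⇒ (c0=-2, c1=-2)
macro 3: S0 reads c1=-2 → after 2×micro: 2; S1 reads c0=-2 → after 1×micro: -2 ⇒ (c0=2, c1=-2)
macro 4: S0 reads c1=-2 → after 2×micro: 2; S1 reads c0=2 → after 1×micro: -1 ⇒ (c0=2, c1=-1)
macro 5: S0 reads c1=-1 → after 2×micro: -1; S1 reads c0=2 → after 1×micro: -1 ⇒ (c0=-1, c1=-1)
macro 6: S0 reads c1=-1 → after 2×micro: -1; S1 reads c0=-1 → after 1×micro: 0 ⇒ (c0=-1, c1=0)
macro 7: S0 reads c1=0 → after 2×micro: 4; S1 reads c0=-1 → after 1×micro: 0 ⇒ (c0=4, c1=0)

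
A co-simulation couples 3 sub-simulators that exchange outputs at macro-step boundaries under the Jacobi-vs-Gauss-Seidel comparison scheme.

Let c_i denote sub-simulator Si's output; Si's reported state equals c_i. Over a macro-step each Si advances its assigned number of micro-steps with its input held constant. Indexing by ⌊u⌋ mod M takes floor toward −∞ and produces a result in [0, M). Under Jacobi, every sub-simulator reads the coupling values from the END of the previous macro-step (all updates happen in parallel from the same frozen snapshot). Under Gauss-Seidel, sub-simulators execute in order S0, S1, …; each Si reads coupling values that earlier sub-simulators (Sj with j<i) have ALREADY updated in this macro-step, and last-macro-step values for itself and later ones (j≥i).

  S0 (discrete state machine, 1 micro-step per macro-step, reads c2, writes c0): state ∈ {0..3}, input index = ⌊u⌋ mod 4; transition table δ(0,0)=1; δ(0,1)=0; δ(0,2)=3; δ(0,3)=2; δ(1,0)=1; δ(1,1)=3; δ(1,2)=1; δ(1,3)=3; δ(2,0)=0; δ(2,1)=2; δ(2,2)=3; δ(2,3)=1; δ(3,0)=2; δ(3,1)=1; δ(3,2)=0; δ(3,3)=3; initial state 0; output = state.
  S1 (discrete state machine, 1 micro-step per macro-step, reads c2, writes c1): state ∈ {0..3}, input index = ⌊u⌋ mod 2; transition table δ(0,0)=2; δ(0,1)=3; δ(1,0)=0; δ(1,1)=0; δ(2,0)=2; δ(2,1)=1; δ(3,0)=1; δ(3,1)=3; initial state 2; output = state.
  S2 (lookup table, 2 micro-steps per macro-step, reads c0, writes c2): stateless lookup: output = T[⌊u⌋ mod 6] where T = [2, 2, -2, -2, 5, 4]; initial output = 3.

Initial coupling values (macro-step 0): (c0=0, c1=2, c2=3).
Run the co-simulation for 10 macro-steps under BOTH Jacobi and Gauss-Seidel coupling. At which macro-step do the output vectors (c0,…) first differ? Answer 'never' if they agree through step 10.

first divergence at macro-step: 1

[Jacobi] macro 1: S0 reads c2=3 → after 1×micro: 2; S1 reads c2=3 → after 1×micro: 1; S2 reads c0=0 → after 2×micro: 2 ⇒ (c0=2, c1=1, c2=2)
[Jacobi] macro 2: S0 reads c2=2 → after 1×micro: 3; S1 reads c2=2 → after 1×micro: 0; S2 reads c0=2 → after 2×micro: -2 ⇒ (c0=3, c1=0, c2=-2)
[Jacobi] macro 3: S0 reads c2=-2 → after 1×micro: 0; S1 reads c2=-2 → after 1×micro: 2; S2 reads c0=3 → after 2×micro: -2 ⇒ (c0=0, c1=2, c2=-2)
[Jacobi] macro 4: S0 reads c2=-2 → after 1×micro: 3; S1 reads c2=-2 → after 1×micro: 2; S2 reads c0=0 → after 2×micro: 2 ⇒ (c0=3, c1=2, c2=2)
[Jacobi] macro 5: S0 reads c2=2 → after 1×micro: 0; S1 reads c2=2 → after 1×micro: 2; S2 reads c0=3 → after 2×micro: -2 ⇒ (c0=0, c1=2, c2=-2)
[Jacobi] macro 6: S0 reads c2=-2 → after 1×micro: 3; S1 reads c2=-2 → after 1×micro: 2; S2 reads c0=0 → after 2×micro: 2 ⇒ (c0=3, c1=2, c2=2)
[Jacobi] macro 7: S0 reads c2=2 → after 1×micro: 0; S1 reads c2=2 → after 1×micro: 2; S2 reads c0=3 → after 2×micro: -2 ⇒ (c0=0, c1=2, c2=-2)
[Jacobi] macro 8: S0 reads c2=-2 → after 1×micro: 3; S1 reads c2=-2 → after 1×micro: 2; S2 reads c0=0 → after 2×micro: 2 ⇒ (c0=3, c1=2, c2=2)
[Jacobi] macro 9: S0 reads c2=2 → after 1×micro: 0; S1 reads c2=2 → after 1×micro: 2; S2 reads c0=3 → after 2×micro: -2 ⇒ (c0=0, c1=2, c2=-2)
[Jacobi] macro 10: S0 reads c2=-2 → after 1×micro: 3; S1 reads c2=-2 → after 1×micro: 2; S2 reads c0=0 → after 2×micro: 2 ⇒ (c0=3, c1=2, c2=2)
[Gauss-Seidel] macro 1: S0 reads c2=3 → after 1×micro: 2; S1 reads c2=3 → after 1×micro: 1; S2 reads c0=2 → after 2×micro: -2 ⇒ (c0=2, c1=1, c2=-2)
[Gauss-Seidel] macro 2: S0 reads c2=-2 → after 1×micro: 3; S1 reads c2=-2 → after 1×micro: 0; S2 reads c0=3 → after 2×micro: -2 ⇒ (c0=3, c1=0, c2=-2)
[Gauss-Seidel] macro 3: S0 reads c2=-2 → after 1×micro: 0; S1 reads c2=-2 → after 1×micro: 2; S2 reads c0=0 → after 2×micro: 2 ⇒ (c0=0, c1=2, c2=2)
[Gauss-Seidel] macro 4: S0 reads c2=2 → after 1×micro: 3; S1 reads c2=2 → after 1×micro: 2; S2 reads c0=3 → after 2×micro: -2 ⇒ (c0=3, c1=2, c2=-2)
[Gauss-Seidel] macro 5: S0 reads c2=-2 → after 1×micro: 0; S1 reads c2=-2 → after 1×micro: 2; S2 reads c0=0 → after 2×micro: 2 ⇒ (c0=0, c1=2, c2=2)
[Gauss-Seidel] macro 6: S0 reads c2=2 → after 1×micro: 3; S1 reads c2=2 → after 1×micro: 2; S2 reads c0=3 → after 2×micro: -2 ⇒ (c0=3, c1=2, c2=-2)
[Gauss-Seidel] macro 7: S0 reads c2=-2 → after 1×micro: 0; S1 reads c2=-2 → after 1×micro: 2; S2 reads c0=0 → after 2×micro: 2 ⇒ (c0=0, c1=2, c2=2)
[Gauss-Seidel] macro 8: S0 reads c2=2 → after 1×micro: 3; S1 reads c2=2 → after 1×micro: 2; S2 reads c0=3 → after 2×micro: -2 ⇒ (c0=3, c1=2, c2=-2)
[Gauss-Seidel] macro 9: S0 reads c2=-2 → after 1×micro: 0; S1 reads c2=-2 → after 1×micro: 2; S2 reads c0=0 → after 2×micro: 2 ⇒ (c0=0, c1=2, c2=2)
[Gauss-Seidel] macro 10: S0 reads c2=2 → after 1×micro: 3; S1 reads c2=2 → after 1×micro: 2; S2 reads c0=3 → after 2×micro: -2 ⇒ (c0=3, c1=2, c2=-2)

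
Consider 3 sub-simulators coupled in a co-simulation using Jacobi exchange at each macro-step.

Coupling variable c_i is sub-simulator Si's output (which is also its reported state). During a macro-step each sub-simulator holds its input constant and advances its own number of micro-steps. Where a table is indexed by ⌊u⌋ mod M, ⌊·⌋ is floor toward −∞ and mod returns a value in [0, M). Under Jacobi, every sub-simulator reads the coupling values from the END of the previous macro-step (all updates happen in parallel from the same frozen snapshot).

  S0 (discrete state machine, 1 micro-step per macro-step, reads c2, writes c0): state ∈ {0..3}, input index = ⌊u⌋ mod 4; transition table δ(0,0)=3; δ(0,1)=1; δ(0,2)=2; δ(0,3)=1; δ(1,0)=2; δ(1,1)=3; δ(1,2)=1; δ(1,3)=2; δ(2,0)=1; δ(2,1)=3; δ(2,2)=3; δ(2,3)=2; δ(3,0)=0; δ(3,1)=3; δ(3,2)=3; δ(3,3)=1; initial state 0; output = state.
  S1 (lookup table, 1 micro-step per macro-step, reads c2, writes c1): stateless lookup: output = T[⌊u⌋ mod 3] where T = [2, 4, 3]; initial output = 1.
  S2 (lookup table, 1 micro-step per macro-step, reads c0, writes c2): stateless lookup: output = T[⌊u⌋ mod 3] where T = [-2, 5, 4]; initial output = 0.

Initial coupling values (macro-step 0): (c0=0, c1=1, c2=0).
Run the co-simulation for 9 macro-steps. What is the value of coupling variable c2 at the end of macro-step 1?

c2 at macro-step 1 = -2

macro 1: S0 reads c2=0 → after 1×micro: 3; S1 reads c2=0 → after 1×micro: 2; S2 reads c0=0 → after 1×micro: -2 ⇒ (c0=3, c1=2, c2=-2)
macro 2: S0 reads c2=-2 → after 1×micro: 3; S1 reads c2=-2 → after 1×micro: 4; S2 reads c0=3 → after 1×micro: -2 ⇒ (c0=3, c1=4, c2=-2)
macro 3: S0 reads c2=-2 → after 1×micro: 3; S1 reads c2=-2 → after 1×micro: 4; S2 reads c0=3 → after 1×micro: -2 ⇒ (c0=3, c1=4, c2=-2)
macro 4: S0 reads c2=-2 → after 1×micro: 3; S1 reads c2=-2 → after 1×micro: 4; S2 reads c0=3 → after 1×micro: -2 ⇒ (c0=3, c1=4, c2=-2)
macro 5: S0 reads c2=-2 → after 1×micro: 3; S1 reads c2=-2 → after 1×micro: 4; S2 reads c0=3 → after 1×micro: -2 ⇒ (c0=3, c1=4, c2=-2)
macro 6: S0 reads c2=-2 → after 1×micro: 3; S1 reads c2=-2 → after 1×micro: 4; S2 reads c0=3 → after 1×micro: -2 ⇒ (c0=3, c1=4, c2=-2)
macro 7: S0 reads c2=-2 → after 1×micro: 3; S1 reads c2=-2 → after 1×micro: 4; S2 reads c0=3 → after 1×micro: -2 ⇒ (c0=3, c1=4, c2=-2)
macro 8: S0 reads c2=-2 → after 1×micro: 3; S1 reads c2=-2 → after 1×micro: 4; S2 reads c0=3 → after 1×micro: -2 ⇒ (c0=3, c1=4, c2=-2)
macro 9: S0 reads c2=-2 → after 1×micro: 3; S1 reads c2=-2 → after 1×micro: 4; S2 reads c0=3 → after 1×micro: -2 ⇒ (c0=3, c1=4, c2=-2)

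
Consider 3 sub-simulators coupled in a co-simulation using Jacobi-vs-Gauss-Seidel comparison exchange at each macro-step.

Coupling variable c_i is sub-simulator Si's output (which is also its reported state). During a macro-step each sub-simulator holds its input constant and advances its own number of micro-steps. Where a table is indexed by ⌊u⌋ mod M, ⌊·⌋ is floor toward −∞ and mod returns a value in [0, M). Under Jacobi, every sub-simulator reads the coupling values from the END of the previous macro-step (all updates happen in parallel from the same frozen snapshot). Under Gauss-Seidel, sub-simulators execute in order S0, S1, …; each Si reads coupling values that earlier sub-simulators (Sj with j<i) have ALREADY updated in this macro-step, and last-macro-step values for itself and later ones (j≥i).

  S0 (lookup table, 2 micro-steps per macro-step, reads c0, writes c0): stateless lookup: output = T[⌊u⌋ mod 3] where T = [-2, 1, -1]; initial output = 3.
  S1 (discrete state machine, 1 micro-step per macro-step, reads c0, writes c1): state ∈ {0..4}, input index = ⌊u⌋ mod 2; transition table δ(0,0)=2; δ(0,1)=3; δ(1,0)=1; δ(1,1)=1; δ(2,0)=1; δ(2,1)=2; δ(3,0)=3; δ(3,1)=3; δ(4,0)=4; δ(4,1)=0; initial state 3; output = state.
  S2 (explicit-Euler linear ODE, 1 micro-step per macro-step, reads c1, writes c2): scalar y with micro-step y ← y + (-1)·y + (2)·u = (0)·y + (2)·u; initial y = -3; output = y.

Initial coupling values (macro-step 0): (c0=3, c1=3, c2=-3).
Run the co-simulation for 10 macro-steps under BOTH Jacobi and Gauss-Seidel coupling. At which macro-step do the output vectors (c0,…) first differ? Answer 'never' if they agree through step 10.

[Jacobi] macro 1: S0 reads c0=3 → after 2×micro: -2; S1 reads c0=3 → after 1×micro: 3; S2 reads c1=3 → after 1×micro: 6 ⇒ (c0=-2, c1=3, c2=6)
[Jacobi] macro 2: S0 reads c0=-2 → after 2×micro: 1; S1 reads c0=-2 → after 1×micro: 3; S2 reads c1=3 → after 1×micro: 6 ⇒ (c0=1, c1=3, c2=6)
[Jacobi] macro 3: S0 reads c0=1 → after 2×micro: 1; S1 reads c0=1 → after 1×micro: 3; S2 reads c1=3 → after 1×micro: 6 ⇒ (c0=1, c1=3, c2=6)
[Jacobi] macro 4: S0 reads c0=1 → after 2×micro: 1; S1 reads c0=1 → after 1×micro: 3; S2 reads c1=3 → after 1×micro: 6 ⇒ (c0=1, c1=3, c2=6)
[Jacobi] macro 5: S0 reads c0=1 → after 2×micro: 1; S1 reads c0=1 → after 1×micro: 3; S2 reads c1=3 → after 1×micro: 6 ⇒ (c0=1, c1=3, c2=6)
[Jacobi] macro 6: S0 reads c0=1 → after 2×micro: 1; S1 reads c0=1 → after 1×micro: 3; S2 reads c1=3 → after 1×micro: 6 ⇒ (c0=1, c1=3, c2=6)
[Jacobi] macro 7: S0 reads c0=1 → after 2×micro: 1; S1 reads c0=1 → after 1×micro: 3; S2 reads c1=3 → after 1×micro: 6 ⇒ (c0=1, c1=3, c2=6)
[Jacobi] macro 8: S0 reads c0=1 → after 2×micro: 1; S1 reads c0=1 → after 1×micro: 3; S2 reads c1=3 → after 1×micro: 6 ⇒ (c0=1, c1=3, c2=6)
[Jacobi] macro 9: S0 reads c0=1 → after 2×micro: 1; S1 reads c0=1 → after 1×micro: 3; S2 reads c1=3 → after 1×micro: 6 ⇒ (c0=1, c1=3, c2=6)
[Jacobi] macro 10: S0 reads c0=1 → after 2×micro: 1; S1 reads c0=1 → after 1×micro: 3; S2 reads c1=3 → after 1×micro: 6 ⇒ (c0=1, c1=3, c2=6)
[Gauss-Seidel] macro 1: S0 reads c0=3 → after 2×micro: -2; S1 reads c0=-2 → after 1×micro: 3; S2 reads c1=3 → after 1×micro: 6 ⇒ (c0=-2, c1=3, c2=6)
[Gauss-Seidel] macro 2: S0 reads c0=-2 → after 2×micro: 1; S1 reads c0=1 → after 1×micro: 3; S2 reads c1=3 → after 1×micro: 6 ⇒ (c0=1, c1=3, c2=6)
[Gauss-Seidel] macro 3: S0 reads c0=1 → after 2×micro: 1; S1 reads c0=1 → after 1×micro: 3; S2 reads c1=3 → after 1×micro: 6 ⇒ (c0=1, c1=3, c2=6)
[Gauss-Seidel] macro 4: S0 reads c0=1 → after 2×micro: 1; S1 reads c0=1 → after 1×micro: 3; S2 reads c1=3 → after 1×micro: 6 ⇒ (c0=1, c1=3, c2=6)
[Gauss-Seidel] macro 5: S0 reads c0=1 → after 2×micro: 1; S1 reads c0=1 → after 1×micro: 3; S2 reads c1=3 → after 1×micro: 6 ⇒ (c0=1, c1=3, c2=6)
[Gauss-Seidel] macro 6: S0 reads c0=1 → after 2×micro: 1; S1 reads c0=1 → after 1×micro: 3; S2 reads c1=3 → after 1×micro: 6 ⇒ (c0=1, c1=3, c2=6)
[Gauss-Seidel] macro 7: S0 reads c0=1 → after 2×micro: 1; S1 reads c0=1 → after 1×micro: 3; S2 reads c1=3 → after 1×micro: 6 ⇒ (c0=1, c1=3, c2=6)
[Gauss-Seidel] macro 8: S0 reads c0=1 → after 2×micro: 1; S1 reads c0=1 → after 1×micro: 3; S2 reads c1=3 → after 1×micro: 6 ⇒ (c0=1, c1=3, c2=6)
[Gauss-Seidel] macro 9: S0 reads c0=1 → after 2×micro: 1; S1 reads c0=1 → after 1×micro: 3; S2 reads c1=3 → after 1×micro: 6 ⇒ (c0=1, c1=3, c2=6)
[Gauss-Seidel] macro 10: S0 reads c0=1 → after 2×micro: 1; S1 reads c0=1 → after 1×micro: 3; S2 reads c1=3 → after 1×micro: 6 ⇒ (c0=1, c1=3, c2=6)

first divergence at macro-step: never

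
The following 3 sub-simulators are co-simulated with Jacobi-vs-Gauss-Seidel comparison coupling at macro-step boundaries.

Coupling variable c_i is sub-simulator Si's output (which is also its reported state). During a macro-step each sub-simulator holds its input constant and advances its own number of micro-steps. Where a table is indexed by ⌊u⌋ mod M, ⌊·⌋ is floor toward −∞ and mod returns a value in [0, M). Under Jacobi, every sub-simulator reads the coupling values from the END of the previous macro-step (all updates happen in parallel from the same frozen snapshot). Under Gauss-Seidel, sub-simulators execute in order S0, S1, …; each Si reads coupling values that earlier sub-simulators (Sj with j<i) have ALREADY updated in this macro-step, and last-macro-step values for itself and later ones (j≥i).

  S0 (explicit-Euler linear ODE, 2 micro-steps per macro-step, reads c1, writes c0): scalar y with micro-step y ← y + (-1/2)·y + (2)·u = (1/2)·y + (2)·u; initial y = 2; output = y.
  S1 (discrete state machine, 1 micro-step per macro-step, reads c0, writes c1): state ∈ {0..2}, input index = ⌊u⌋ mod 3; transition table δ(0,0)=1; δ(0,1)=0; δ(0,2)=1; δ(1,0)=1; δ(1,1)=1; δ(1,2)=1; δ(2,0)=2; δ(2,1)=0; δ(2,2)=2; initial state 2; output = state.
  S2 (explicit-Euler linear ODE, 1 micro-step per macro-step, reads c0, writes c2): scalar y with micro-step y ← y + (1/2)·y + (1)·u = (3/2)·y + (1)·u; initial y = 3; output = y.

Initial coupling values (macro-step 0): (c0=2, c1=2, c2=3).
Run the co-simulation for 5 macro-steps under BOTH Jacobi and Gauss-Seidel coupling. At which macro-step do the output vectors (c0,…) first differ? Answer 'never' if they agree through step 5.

first divergence at macro-step: 1

[Jacobi] macro 1: S0 reads c1=2 → after 2×micro: 13/2; S1 reads c0=2 → after 1×micro: 2; S2 reads c0=2 → after 1×micro: 13/2 ⇒ (c0=13/2, c1=2, c2=13/2)
[Jacobi] macro 2: S0 reads c1=2 → after 2×micro: 61/8; S1 reads c0=13/2 → after 1×micro: 2; S2 reads c0=13/2 → after 1×micro: 65/4 ⇒ (c0=61/8, c1=2, c2=65/4)
[Jacobi] macro 3: S0 reads c1=2 → after 2×micro: 253/32; S1 reads c0=61/8 → after 1×micro: 0; S2 reads c0=61/8 → after 1×micro: 32 ⇒ (c0=253/32, c1=0, c2=32)
[Jacobi] macro 4: S0 reads c1=0 → after 2×micro: 253/128; S1 reads c0=253/32 → after 1×micro: 0; S2 reads c0=253/32 → after 1×micro: 1789/32 ⇒ (c0=253/128, c1=0, c2=1789/32)
[Jacobi] macro 5: S0 reads c1=0 → after 2×micro: 253/512; S1 reads c0=253/128 → after 1×micro: 0; S2 reads c0=253/128 → after 1×micro: 10987/128 ⇒ (c0=253/512, c1=0, c2=10987/128)
[Gauss-Seidel] macro 1: S0 reads c1=2 → after 2×micro: 13/2; S1 reads c0=13/2 → after 1×micro: 2; S2 reads c0=13/2 → after 1×micro: 11 ⇒ (c0=13/2, c1=2, c2=11)
[Gauss-Seidel] macro 2: S0 reads c1=2 → after 2×micro: 61/8; S1 reads c0=61/8 → after 1×micro: 0; S2 reads c0=61/8 → after 1×micro: 193/8 ⇒ (c0=61/8, c1=0, c2=193/8)
[Gauss-Seidel] macro 3: S0 reads c1=0 → after 2×micro: 61/32; S1 reads c0=61/32 → after 1×micro: 0; S2 reads c0=61/32 → after 1×micro: 1219/32 ⇒ (c0=61/32, c1=0, c2=1219/32)
[Gauss-Seidel] macro 4: S0 reads c1=0 → after 2×micro: 61/128; S1 reads c0=61/128 → after 1×micro: 1; S2 reads c0=61/128 → after 1×micro: 7375/128 ⇒ (c0=61/128, c1=1, c2=7375/128)
[Gauss-Seidel] macro 5: S0 reads c1=1 → after 2×micro: 1597/512; S1 reads c0=1597/512 → after 1×micro: 1; S2 reads c0=1597/512 → after 1×micro: 45847/512 ⇒ (c0=1597/512, c1=1, c2=45847/512)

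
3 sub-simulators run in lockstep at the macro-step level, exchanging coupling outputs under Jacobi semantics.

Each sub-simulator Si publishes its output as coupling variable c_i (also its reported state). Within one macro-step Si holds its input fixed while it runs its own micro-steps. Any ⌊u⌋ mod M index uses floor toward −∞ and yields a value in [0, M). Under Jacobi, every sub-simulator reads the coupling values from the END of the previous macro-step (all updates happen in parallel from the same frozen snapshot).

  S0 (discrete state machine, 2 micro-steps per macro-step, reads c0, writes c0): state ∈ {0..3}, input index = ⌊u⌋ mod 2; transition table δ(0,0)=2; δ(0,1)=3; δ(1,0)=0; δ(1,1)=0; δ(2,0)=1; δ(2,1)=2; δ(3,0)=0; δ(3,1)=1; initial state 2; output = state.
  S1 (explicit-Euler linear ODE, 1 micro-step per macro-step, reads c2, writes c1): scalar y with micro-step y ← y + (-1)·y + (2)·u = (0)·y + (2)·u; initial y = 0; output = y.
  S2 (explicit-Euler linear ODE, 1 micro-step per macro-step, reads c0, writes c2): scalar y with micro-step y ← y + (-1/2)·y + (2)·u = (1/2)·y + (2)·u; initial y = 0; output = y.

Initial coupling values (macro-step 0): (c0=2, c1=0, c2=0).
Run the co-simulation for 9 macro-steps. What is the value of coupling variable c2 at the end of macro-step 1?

macro 1: S0 reads c0=2 → after 2×micro: 0; S1 reads c2=0 → after 1×micro: 0; S2 reads c0=2 → after 1×micro: 4 ⇒ (c0=0, c1=0, c2=4)
macro 2: S0 reads c0=0 → after 2×micro: 1; S1 reads c2=4 → after 1×micro: 8; S2 reads c0=0 → after 1×micro: 2 ⇒ (c0=1, c1=8, c2=2)
macro 3: S0 reads c0=1 → after 2×micro: 3; S1 reads c2=2 → after 1×micro: 4; S2 reads c0=1 → after 1×micro: 3 ⇒ (c0=3, c1=4, c2=3)
macro 4: S0 reads c0=3 → after 2×micro: 0; S1 reads c2=3 → after 1×micro: 6; S2 reads c0=3 → after 1×micro: 15/2 ⇒ (c0=0, c1=6, c2=15/2)
macro 5: S0 reads c0=0 → after 2×micro: 1; S1 reads c2=15/2 → after 1×micro: 15; S2 reads c0=0 → after 1×micro: 15/4 ⇒ (c0=1, c1=15, c2=15/4)
macro 6: S0 reads c0=1 → after 2×micro: 3; S1 reads c2=15/4 → after 1×micro: 15/2; S2 reads c0=1 → after 1×micro: 31/8 ⇒ (c0=3, c1=15/2, c2=31/8)
macro 7: S0 reads c0=3 → after 2×micro: 0; S1 reads c2=31/8 → after 1×micro: 31/4; S2 reads c0=3 → after 1×micro: 127/16 ⇒ (c0=0, c1=31/4, c2=127/16)
macro 8: S0 reads c0=0 → after 2×micro: 1; S1 reads c2=127/16 → after 1×micro: 127/8; S2 reads c0=0 → after 1×micro: 127/32 ⇒ (c0=1, c1=127/8, c2=127/32)
macro 9: S0 reads c0=1 → after 2×micro: 3; S1 reads c2=127/32 → after 1×micro: 127/16; S2 reads c0=1 → after 1×micro: 255/64 ⇒ (c0=3, c1=127/16, c2=255/64)

c2 at macro-step 1 = 4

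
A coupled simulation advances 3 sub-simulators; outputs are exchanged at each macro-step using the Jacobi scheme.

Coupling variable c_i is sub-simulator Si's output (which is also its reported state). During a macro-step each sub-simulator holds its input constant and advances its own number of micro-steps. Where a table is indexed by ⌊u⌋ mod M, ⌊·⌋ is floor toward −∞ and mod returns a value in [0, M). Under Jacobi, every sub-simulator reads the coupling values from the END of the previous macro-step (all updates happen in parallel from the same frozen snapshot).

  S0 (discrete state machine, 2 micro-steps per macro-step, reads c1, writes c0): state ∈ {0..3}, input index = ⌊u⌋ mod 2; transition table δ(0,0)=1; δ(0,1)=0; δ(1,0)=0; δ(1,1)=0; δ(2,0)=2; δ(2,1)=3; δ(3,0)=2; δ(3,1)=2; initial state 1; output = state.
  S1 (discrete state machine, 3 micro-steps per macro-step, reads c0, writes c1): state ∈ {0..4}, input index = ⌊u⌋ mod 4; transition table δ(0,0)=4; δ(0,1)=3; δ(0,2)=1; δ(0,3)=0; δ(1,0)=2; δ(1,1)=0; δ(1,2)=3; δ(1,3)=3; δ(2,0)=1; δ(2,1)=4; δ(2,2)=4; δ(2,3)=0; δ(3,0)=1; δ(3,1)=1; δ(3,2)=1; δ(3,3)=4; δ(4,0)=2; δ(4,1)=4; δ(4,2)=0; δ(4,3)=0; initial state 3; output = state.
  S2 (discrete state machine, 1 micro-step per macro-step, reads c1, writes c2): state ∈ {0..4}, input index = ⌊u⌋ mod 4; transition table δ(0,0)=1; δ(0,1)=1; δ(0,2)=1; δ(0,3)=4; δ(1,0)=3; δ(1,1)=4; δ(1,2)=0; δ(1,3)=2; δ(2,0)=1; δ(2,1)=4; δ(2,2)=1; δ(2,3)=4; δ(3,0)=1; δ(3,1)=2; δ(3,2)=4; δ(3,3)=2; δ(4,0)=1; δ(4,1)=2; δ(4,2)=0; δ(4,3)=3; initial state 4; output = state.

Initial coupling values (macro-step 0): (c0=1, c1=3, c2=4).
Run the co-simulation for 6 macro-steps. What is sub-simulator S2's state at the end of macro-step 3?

macro 1: S0 reads c1=3 → after 2×micro: 0; S1 reads c0=1 → after 3×micro: 3; S2 reads c1=3 → after 1×micro: 3 ⇒ (c0=0, c1=3, c2=3)
macro 2: S0 reads c1=3 → after 2×micro: 0; S1 reads c0=0 → after 3×micro: 1; S2 reads c1=3 → after 1×micro: 2 ⇒ (c0=0, c1=1, c2=2)
macro 3: S0 reads c1=1 → after 2×micro: 0; S1 reads c0=0 → after 3×micro: 2; S2 reads c1=1 → after 1×micro: 4 ⇒ (c0=0, c1=2, c2=4)
macro 4: S0 reads c1=2 → after 2×micro: 0; S1 reads c0=0 → after 3×micro: 1; S2 reads c1=2 → after 1×micro: 0 ⇒ (c0=0, c1=1, c2=0)
macro 5: S0 reads c1=1 → after 2×micro: 0; S1 reads c0=0 → after 3×micro: 2; S2 reads c1=1 → after 1×micro: 1 ⇒ (c0=0, c1=2, c2=1)
macro 6: S0 reads c1=2 → after 2×micro: 0; S1 reads c0=0 → after 3×micro: 1; S2 reads c1=2 → after 1×micro: 0 ⇒ (c0=0, c1=1, c2=0)

S2 state at macro-step 3 = 4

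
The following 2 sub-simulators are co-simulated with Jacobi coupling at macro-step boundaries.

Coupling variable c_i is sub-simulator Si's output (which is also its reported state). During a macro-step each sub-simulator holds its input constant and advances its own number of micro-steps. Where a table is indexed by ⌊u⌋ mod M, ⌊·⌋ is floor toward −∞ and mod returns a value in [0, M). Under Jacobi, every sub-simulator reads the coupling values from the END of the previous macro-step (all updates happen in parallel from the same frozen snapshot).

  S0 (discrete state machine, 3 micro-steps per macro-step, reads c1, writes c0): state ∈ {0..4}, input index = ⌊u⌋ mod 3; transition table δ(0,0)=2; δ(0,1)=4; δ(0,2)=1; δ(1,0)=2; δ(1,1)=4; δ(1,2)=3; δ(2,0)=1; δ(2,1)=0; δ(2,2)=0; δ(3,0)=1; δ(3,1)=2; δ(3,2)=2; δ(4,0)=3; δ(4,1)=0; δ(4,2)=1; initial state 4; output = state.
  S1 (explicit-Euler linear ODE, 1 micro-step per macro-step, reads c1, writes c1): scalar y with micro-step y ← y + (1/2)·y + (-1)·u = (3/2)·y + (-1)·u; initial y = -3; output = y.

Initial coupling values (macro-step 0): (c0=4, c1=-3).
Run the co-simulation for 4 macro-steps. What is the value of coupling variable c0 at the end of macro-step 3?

c0 at macro-step 3 = 2

macro 1: S0 reads c1=-3 → after 3×micro: 2; S1 reads c1=-3 → after 1×micro: -3/2 ⇒ (c0=2, c1=-3/2)
macro 2: S0 reads c1=-3/2 → after 3×micro: 0; S1 reads c1=-3/2 → after 1×micro: -3/4 ⇒ (c0=0, c1=-3/4)
macro 3: S0 reads c1=-3/4 → after 3×micro: 2; S1 reads c1=-3/4 → after 1×micro: -3/8 ⇒ (c0=2, c1=-3/8)
macro 4: S0 reads c1=-3/8 → after 3×micro: 3; S1 reads c1=-3/8 → after 1×micro: -3/16 ⇒ (c0=3, c1=-3/16)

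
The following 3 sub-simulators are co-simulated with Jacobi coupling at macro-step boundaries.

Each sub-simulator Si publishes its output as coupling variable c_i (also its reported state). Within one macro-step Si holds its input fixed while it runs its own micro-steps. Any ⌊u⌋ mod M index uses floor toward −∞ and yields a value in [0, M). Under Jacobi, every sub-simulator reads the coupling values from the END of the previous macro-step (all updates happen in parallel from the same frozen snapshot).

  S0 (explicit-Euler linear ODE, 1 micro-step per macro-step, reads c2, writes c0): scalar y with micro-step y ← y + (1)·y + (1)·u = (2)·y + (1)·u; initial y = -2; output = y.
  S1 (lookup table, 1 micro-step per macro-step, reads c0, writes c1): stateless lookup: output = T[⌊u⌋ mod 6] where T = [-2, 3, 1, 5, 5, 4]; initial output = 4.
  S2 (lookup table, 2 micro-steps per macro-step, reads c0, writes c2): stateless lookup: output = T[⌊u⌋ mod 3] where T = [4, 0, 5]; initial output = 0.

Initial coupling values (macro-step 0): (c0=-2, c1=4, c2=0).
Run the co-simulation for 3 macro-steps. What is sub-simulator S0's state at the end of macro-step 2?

macro 1: S0 reads c2=0 → after 1×micro: -4; S1 reads c0=-2 → after 1×micro: 5; S2 reads c0=-2 → after 2×micro: 0 ⇒ (c0=-4, c1=5, c2=0)
macro 2: S0 reads c2=0 → after 1×micro: -8; S1 reads c0=-4 → after 1×micro: 1; S2 reads c0=-4 → after 2×micro: 5 ⇒ (c0=-8, c1=1, c2=5)
macro 3: S0 reads c2=5 → after 1×micro: -11; S1 reads c0=-8 → after 1×micro: 5; S2 reads c0=-8 → after 2×micro: 0 ⇒ (c0=-11, c1=5, c2=0)

S0 state at macro-step 2 = -8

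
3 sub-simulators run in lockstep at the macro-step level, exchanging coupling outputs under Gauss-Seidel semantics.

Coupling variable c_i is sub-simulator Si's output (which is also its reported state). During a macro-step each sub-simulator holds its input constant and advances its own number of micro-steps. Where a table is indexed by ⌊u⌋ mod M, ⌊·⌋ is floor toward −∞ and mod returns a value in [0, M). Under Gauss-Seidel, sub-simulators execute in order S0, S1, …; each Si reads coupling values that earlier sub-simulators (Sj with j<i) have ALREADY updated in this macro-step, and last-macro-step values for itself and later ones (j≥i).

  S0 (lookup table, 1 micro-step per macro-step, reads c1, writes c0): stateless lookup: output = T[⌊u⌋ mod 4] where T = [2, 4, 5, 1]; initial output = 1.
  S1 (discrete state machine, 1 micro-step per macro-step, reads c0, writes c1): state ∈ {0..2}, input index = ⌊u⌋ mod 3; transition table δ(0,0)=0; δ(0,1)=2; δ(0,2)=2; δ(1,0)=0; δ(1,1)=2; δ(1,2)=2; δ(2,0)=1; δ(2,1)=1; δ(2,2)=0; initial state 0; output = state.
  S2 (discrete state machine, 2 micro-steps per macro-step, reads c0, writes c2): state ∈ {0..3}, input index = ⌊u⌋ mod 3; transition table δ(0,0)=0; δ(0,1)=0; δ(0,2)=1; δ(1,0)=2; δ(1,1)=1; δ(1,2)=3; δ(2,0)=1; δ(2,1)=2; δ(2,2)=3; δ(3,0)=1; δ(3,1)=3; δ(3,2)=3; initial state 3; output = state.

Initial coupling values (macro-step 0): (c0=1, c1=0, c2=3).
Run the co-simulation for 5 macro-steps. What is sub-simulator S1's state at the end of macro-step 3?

macro 1: S0 reads c1=0 → after 1×micro: 2; S1 reads c0=2 → after 1×micro: 2; S2 reads c0=2 → after 2×micro: 3 ⇒ (c0=2, c1=2, c2=3)
macro 2: S0 reads c1=2 → after 1×micro: 5; S1 reads c0=5 → after 1×micro: 0; S2 reads c0=5 → after 2×micro: 3 ⇒ (c0=5, c1=0, c2=3)
macro 3: S0 reads c1=0 → after 1×micro: 2; S1 reads c0=2 → after 1×micro: 2; S2 reads c0=2 → after 2×micro: 3 ⇒ (c0=2, c1=2, c2=3)
macro 4: S0 reads c1=2 → after 1×micro: 5; S1 reads c0=5 → after 1×micro: 0; S2 reads c0=5 → after 2×micro: 3 ⇒ (c0=5, c1=0, c2=3)
macro 5: S0 reads c1=0 → after 1×micro: 2; S1 reads c0=2 → after 1×micro: 2; S2 reads c0=2 → after 2×micro: 3 ⇒ (c0=2, c1=2, c2=3)

S1 state at macro-step 3 = 2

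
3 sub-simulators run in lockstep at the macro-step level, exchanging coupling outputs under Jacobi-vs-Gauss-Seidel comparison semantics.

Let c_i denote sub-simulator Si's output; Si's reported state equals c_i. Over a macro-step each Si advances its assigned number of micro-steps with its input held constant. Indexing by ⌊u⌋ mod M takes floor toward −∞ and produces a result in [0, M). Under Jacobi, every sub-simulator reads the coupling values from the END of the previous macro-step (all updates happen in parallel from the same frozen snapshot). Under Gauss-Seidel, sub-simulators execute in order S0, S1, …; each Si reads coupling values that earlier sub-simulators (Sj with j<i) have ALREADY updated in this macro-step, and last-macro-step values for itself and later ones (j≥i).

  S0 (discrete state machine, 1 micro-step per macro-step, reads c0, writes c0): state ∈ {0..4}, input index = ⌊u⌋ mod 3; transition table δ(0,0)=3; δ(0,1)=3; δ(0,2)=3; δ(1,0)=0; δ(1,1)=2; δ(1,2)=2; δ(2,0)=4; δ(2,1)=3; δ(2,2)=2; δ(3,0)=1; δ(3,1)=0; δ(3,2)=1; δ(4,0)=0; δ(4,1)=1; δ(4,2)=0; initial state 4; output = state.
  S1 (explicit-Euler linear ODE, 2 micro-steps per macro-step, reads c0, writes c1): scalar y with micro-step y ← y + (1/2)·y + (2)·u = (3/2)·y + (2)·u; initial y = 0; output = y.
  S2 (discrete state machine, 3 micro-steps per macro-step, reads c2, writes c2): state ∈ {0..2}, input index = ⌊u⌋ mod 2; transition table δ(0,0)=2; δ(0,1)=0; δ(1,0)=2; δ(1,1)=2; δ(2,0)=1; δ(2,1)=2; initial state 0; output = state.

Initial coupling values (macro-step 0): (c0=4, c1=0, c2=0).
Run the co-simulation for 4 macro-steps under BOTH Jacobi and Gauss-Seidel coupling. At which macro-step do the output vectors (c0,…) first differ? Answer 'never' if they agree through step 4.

first divergence at macro-step: 1

[Jacobi] macro 1: S0 reads c0=4 → after 1×micro: 1; S1 reads c0=4 → after 2×micro: 20; S2 reads c2=0 → after 3×micro: 2 ⇒ (c0=1, c1=20, c2=2)
[Jacobi] macro 2: S0 reads c0=1 → after 1×micro: 2; S1 reads c0=1 → after 2×micro: 50; S2 reads c2=2 → after 3×micro: 1 ⇒ (c0=2, c1=50, c2=1)
[Jacobi] macro 3: S0 reads c0=2 → after 1×micro: 2; S1 reads c0=2 → after 2×micro: 245/2; S2 reads c2=1 → after 3×micro: 2 ⇒ (c0=2, c1=245/2, c2=2)
[Jacobi] macro 4: S0 reads c0=2 → after 1×micro: 2; S1 reads c0=2 → after 2×micro: 2285/8; S2 reads c2=2 → after 3×micro: 1 ⇒ (c0=2, c1=2285/8, c2=1)
[Gauss-Seidel] macro 1: S0 reads c0=4 → after 1×micro: 1; S1 reads c0=1 → after 2×micro: 5; S2 reads c2=0 → after 3×micro: 2 ⇒ (c0=1, c1=5, c2=2)
[Gauss-Seidel] macro 2: S0 reads c0=1 → after 1×micro: 2; S1 reads c0=2 → after 2×micro: 85/4; S2 reads c2=2 → after 3×micro: 1 ⇒ (c0=2, c1=85/4, c2=1)
[Gauss-Seidel] macro 3: S0 reads c0=2 → after 1×micro: 2; S1 reads c0=2 → after 2×micro: 925/16; S2 reads c2=1 → after 3×micro: 2 ⇒ (c0=2, c1=925/16, c2=2)
[Gauss-Seidel] macro 4: S0 reads c0=2 → after 1×micro: 2; S1 reads c0=2 → after 2×micro: 8965/64; S2 reads c2=2 → after 3×micro: 1 ⇒ (c0=2, c1=8965/64, c2=1)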